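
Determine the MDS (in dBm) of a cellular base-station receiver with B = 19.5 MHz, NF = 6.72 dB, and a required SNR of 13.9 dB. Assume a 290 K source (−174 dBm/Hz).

−80.5 dBm

Sensitivity = −174 + 10 log₁₀(B) + NF + SNR_min
= −174 + 72.9 + 6.72 + 13.9
= −80.48 dBm → −80.5 dBm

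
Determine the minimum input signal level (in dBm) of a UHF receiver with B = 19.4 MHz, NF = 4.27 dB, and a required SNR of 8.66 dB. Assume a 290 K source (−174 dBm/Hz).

−88.2 dBm

Sensitivity = −174 + 10 log₁₀(B) + NF + SNR_min
= −174 + 72.88 + 4.27 + 8.66
= −88.19 dBm → −88.2 dBm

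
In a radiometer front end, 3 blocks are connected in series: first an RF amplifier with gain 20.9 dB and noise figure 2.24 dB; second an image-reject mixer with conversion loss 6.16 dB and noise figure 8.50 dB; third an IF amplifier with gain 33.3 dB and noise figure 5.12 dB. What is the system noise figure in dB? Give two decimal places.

2.55 dB

Convert to linear (a loss of L dB is a gain of −L dB): F_i = 10^(NF_i/10), G_i = 10^(G_i,dB/10)
  Stage 1: F_1 = 10^(2.24/10) = 1.675, G_1 = 10^(20.9/10) = 123.0
  Stage 2: F_2 = 10^(8.50/10) = 7.079, G_2 = 10^(−6.16/10) = 0.2421
  Stage 3: F_3 = 10^(5.12/10) = 3.251, G_3 = 10^(33.3/10) = 2138
Friis cascade:
  F = 1.675 + (7.079 − 1)/123.0 + (3.251 − 1)/29.79 = 1.800
NF = 10 log₁₀(1.800) = 2.55 dB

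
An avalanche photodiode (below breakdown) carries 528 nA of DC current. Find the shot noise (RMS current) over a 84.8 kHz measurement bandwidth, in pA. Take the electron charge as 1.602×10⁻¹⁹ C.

I_n = √(2qI·B)
2qI·B = 2 × 1.602×10⁻¹⁹ × 5.28×10⁻⁷ × 8.48×10⁴ = 1.43×10⁻²⁰ A²
I_n = √(1.43×10⁻²⁰) = 1.20×10⁻¹⁰ A = 120 pA

120 pA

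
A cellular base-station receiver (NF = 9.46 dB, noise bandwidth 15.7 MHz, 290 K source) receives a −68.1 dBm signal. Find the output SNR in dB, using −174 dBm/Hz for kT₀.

24.5 dB

Noise floor: N = −174 + 10 log₁₀(B) + NF
10 log₁₀(1.57×10⁷) = 71.96 dB
N = −174 + 71.96 + 9.46 = −92.58 dBm
SNR = P_sig − N = −68.1 − (−92.58) = 24.48 dB → 24.5 dB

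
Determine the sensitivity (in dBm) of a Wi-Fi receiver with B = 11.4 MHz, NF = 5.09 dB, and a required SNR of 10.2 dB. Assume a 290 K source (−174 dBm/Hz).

Sensitivity = −174 + 10 log₁₀(B) + NF + SNR_min
= −174 + 70.57 + 5.09 + 10.2
= −88.14 dBm → −88.1 dBm

−88.1 dBm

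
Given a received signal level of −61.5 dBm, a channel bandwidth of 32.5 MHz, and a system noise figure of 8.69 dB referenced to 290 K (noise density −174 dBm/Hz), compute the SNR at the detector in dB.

Noise floor: N = −174 + 10 log₁₀(B) + NF
10 log₁₀(3.25×10⁷) = 75.12 dB
N = −174 + 75.12 + 8.69 = −90.19 dBm
SNR = P_sig − N = −61.5 − (−90.19) = 28.69 dB → 28.7 dB

28.7 dB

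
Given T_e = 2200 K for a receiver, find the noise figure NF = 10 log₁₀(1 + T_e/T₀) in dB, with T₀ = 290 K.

9.34 dB

F = 1 + T_e/T₀ = 1 + 2200/290 = 8.58621
NF = 10 log₁₀(8.58621) = 9.34 dB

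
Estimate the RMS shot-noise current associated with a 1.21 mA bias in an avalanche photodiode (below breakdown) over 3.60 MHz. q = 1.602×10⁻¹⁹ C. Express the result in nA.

37.4 nA

I_n = √(2qI·B)
2qI·B = 2 × 1.602×10⁻¹⁹ × 1.21×10⁻³ × 3.60×10⁶ = 1.40×10⁻¹⁵ A²
I_n = √(1.40×10⁻¹⁵) = 3.74×10⁻⁸ A = 37.4 nA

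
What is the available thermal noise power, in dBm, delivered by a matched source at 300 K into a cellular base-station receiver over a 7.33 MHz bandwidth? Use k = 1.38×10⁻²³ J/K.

P_n = kTB = 1.38×10⁻²³ × 300 × 7.33×10⁶ = 3.03×10⁻¹⁴ W
In dBm: 10 log₁₀(3.03×10⁻¹⁴ / 10⁻³) = −105.2 dBm

−105.2 dBm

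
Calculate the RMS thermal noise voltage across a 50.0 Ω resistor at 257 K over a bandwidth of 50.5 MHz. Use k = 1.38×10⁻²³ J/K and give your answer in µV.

V_n = √(4kTRB)
4kTRB = 4 × 1.38×10⁻²³ × 257 × 5.00×10¹ × 5.05×10⁷ = 3.58×10⁻¹¹ V²
V_n = √(3.58×10⁻¹¹) = 5.99×10⁻⁶ V = 5.99 µV

5.99 µV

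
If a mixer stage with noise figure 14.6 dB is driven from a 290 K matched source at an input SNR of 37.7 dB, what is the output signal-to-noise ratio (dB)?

By definition F = SNR_in/SNR_out, so in dB: SNR_out = SNR_in − NF
SNR_out = 37.7 − 14.6 = 23.1 dB

23.1 dB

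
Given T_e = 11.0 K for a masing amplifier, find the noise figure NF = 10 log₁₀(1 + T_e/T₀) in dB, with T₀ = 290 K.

F = 1 + T_e/T₀ = 1 + 11.0/290 = 1.03793
NF = 10 log₁₀(1.03793) = 0.162 dB

0.162 dB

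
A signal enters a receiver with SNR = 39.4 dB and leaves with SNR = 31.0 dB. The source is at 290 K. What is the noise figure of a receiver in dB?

NF (dB) = SNR_in(dB) − SNR_out(dB) when the source is at T₀
NF = 39.4 − 31.0 = 8.4 dB

8.4 dB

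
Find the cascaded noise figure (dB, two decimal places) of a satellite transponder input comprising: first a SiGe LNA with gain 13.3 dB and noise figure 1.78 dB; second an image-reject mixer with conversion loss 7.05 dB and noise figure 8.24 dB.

Convert to linear (a loss of L dB is a gain of −L dB): F_i = 10^(NF_i/10), G_i = 10^(G_i,dB/10)
  Stage 1: F_1 = 10^(1.78/10) = 1.507, G_1 = 10^(13.3/10) = 21.38
  Stage 2: F_2 = 10^(8.24/10) = 6.668, G_2 = 10^(−7.05/10) = 0.1972
Friis cascade:
  F = 1.507 + (6.668 − 1)/21.38 = 1.772
NF = 10 log₁₀(1.772) = 2.48 dB

2.48 dB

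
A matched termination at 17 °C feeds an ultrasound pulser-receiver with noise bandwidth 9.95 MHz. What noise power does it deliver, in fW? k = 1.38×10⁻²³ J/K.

T = 17 °C + 273.15 = 290.15 K
P_n = kTB = 1.38×10⁻²³ × 290.15 × 9.95×10⁶ = 3.98×10⁻¹⁴ W = 39.8 fW

39.8 fW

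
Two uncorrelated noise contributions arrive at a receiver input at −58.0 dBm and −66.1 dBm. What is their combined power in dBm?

Convert to linear, add, convert back:
P₁ = 1.58×10⁻⁹ W, P₂ = 2.45×10⁻¹⁰ W
P_tot = 1.83×10⁻⁹ W → 10 log₁₀(P_tot / 10⁻³) = −57.4 dBm

−57.4 dBm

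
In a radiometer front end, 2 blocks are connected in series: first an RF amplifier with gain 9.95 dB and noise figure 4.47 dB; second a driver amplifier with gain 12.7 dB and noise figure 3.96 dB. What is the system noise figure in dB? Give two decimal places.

4.70 dB

Convert to linear (a loss of L dB is a gain of −L dB): F_i = 10^(NF_i/10), G_i = 10^(G_i,dB/10)
  Stage 1: F_1 = 10^(4.47/10) = 2.799, G_1 = 10^(9.95/10) = 9.886
  Stage 2: F_2 = 10^(3.96/10) = 2.489, G_2 = 10^(12.7/10) = 18.62
Friis cascade:
  F = 2.799 + (2.489 − 1)/9.886 = 2.950
NF = 10 log₁₀(2.950) = 4.70 dB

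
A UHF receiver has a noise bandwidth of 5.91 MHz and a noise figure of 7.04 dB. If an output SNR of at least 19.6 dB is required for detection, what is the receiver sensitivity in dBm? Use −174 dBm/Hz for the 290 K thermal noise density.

Sensitivity = −174 + 10 log₁₀(B) + NF + SNR_min
= −174 + 67.72 + 7.04 + 19.6
= −79.64 dBm → −79.6 dBm

−79.6 dBm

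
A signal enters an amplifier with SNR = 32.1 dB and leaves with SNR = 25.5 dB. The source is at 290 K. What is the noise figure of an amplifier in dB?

NF (dB) = SNR_in(dB) − SNR_out(dB) when the source is at T₀
NF = 32.1 − 25.5 = 6.6 dB

6.6 dB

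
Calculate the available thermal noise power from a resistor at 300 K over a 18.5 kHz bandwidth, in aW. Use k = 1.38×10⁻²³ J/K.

P_n = kTB = 1.38×10⁻²³ × 300 × 1.85×10⁴ = 7.66×10⁻¹⁷ W = 76.6 aW

76.6 aW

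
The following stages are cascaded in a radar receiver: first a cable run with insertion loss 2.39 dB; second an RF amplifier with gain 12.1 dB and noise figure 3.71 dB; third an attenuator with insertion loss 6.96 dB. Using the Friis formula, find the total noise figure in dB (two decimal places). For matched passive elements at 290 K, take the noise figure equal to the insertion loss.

Convert to linear (a loss of L dB is a gain of −L dB): F_i = 10^(NF_i/10), G_i = 10^(G_i,dB/10)
  Stage 1: F_1 = 10^(2.39/10) = 1.734, G_1 = 10^(−2.39/10) = 0.5768
  Stage 2: F_2 = 10^(3.71/10) = 2.350, G_2 = 10^(12.1/10) = 16.22
  Stage 3: F_3 = 10^(6.96/10) = 4.966, G_3 = 10^(−6.96/10) = 0.2014
Friis cascade:
  F = 1.734 + (2.350 − 1)/0.5768 + (4.966 − 1)/9.354 = 4.498
NF = 10 log₁₀(4.498) = 6.53 dB

6.53 dB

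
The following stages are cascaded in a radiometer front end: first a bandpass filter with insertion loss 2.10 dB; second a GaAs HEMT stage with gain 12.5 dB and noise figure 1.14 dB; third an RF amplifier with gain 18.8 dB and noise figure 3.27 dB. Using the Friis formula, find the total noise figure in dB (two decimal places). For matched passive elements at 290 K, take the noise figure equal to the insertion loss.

3.45 dB

Convert to linear (a loss of L dB is a gain of −L dB): F_i = 10^(NF_i/10), G_i = 10^(G_i,dB/10)
  Stage 1: F_1 = 10^(2.10/10) = 1.622, G_1 = 10^(−2.10/10) = 0.6166
  Stage 2: F_2 = 10^(1.14/10) = 1.300, G_2 = 10^(12.5/10) = 17.78
  Stage 3: F_3 = 10^(3.27/10) = 2.123, G_3 = 10^(18.8/10) = 75.86
Friis cascade:
  F = 1.622 + (1.300 − 1)/0.6166 + (2.123 − 1)/10.96 = 2.211
NF = 10 log₁₀(2.211) = 3.45 dB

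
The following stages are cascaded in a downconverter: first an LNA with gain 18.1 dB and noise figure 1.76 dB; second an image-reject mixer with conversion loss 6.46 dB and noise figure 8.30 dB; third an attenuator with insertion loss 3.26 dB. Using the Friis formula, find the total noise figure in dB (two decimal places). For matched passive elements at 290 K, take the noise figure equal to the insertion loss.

2.22 dB

Convert to linear (a loss of L dB is a gain of −L dB): F_i = 10^(NF_i/10), G_i = 10^(G_i,dB/10)
  Stage 1: F_1 = 10^(1.76/10) = 1.500, G_1 = 10^(18.1/10) = 64.57
  Stage 2: F_2 = 10^(8.30/10) = 6.761, G_2 = 10^(−6.46/10) = 0.2259
  Stage 3: F_3 = 10^(3.26/10) = 2.118, G_3 = 10^(−3.26/10) = 0.4721
Friis cascade:
  F = 1.500 + (6.761 − 1)/64.57 + (2.118 − 1)/14.59 = 1.666
NF = 10 log₁₀(1.666) = 2.22 dB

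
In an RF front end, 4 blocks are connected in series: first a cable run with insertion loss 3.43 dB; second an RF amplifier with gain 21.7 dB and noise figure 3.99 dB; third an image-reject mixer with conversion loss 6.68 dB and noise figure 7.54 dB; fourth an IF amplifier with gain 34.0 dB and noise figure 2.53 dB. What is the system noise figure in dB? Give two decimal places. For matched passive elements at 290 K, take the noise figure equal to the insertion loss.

7.52 dB

Convert to linear (a loss of L dB is a gain of −L dB): F_i = 10^(NF_i/10), G_i = 10^(G_i,dB/10)
  Stage 1: F_1 = 10^(3.43/10) = 2.203, G_1 = 10^(−3.43/10) = 0.4539
  Stage 2: F_2 = 10^(3.99/10) = 2.506, G_2 = 10^(21.7/10) = 147.9
  Stage 3: F_3 = 10^(7.54/10) = 5.675, G_3 = 10^(−6.68/10) = 0.2148
  Stage 4: F_4 = 10^(2.53/10) = 1.791, G_4 = 10^(34.0/10) = 2512
Friis cascade:
  F = 2.203 + (2.506 − 1)/0.4539 + (5.675 − 1)/67.14 + (1.791 − 1)/14.42 = 5.645
NF = 10 log₁₀(5.645) = 7.52 dB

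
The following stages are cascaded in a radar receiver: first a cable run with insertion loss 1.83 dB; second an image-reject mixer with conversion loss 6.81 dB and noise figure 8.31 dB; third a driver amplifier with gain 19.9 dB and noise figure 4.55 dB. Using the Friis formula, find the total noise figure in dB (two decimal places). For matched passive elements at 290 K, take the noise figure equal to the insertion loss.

13.78 dB

Convert to linear (a loss of L dB is a gain of −L dB): F_i = 10^(NF_i/10), G_i = 10^(G_i,dB/10)
  Stage 1: F_1 = 10^(1.83/10) = 1.524, G_1 = 10^(−1.83/10) = 0.6561
  Stage 2: F_2 = 10^(8.31/10) = 6.776, G_2 = 10^(−6.81/10) = 0.2084
  Stage 3: F_3 = 10^(4.55/10) = 2.851, G_3 = 10^(19.9/10) = 97.72
Friis cascade:
  F = 1.524 + (6.776 − 1)/0.6561 + (2.851 − 1)/0.1368 = 23.86
NF = 10 log₁₀(23.86) = 13.78 dB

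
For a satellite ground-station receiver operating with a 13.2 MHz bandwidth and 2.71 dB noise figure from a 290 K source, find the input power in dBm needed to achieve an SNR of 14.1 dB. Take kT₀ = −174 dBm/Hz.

Sensitivity = −174 + 10 log₁₀(B) + NF + SNR_min
= −174 + 71.21 + 2.71 + 14.1
= −85.98 dBm → −86.0 dBm

−86.0 dBm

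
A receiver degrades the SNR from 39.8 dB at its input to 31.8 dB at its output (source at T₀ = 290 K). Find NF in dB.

8.0 dB

NF (dB) = SNR_in(dB) − SNR_out(dB) when the source is at T₀
NF = 39.8 − 31.8 = 8.0 dB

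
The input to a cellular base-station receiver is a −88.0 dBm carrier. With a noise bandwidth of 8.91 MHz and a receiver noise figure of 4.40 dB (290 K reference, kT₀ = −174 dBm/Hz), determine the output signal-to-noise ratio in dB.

12.1 dB

Noise floor: N = −174 + 10 log₁₀(B) + NF
10 log₁₀(8.91×10⁶) = 69.5 dB
N = −174 + 69.5 + 4.40 = −100.10 dBm
SNR = P_sig − N = −88.0 − (−100.10) = 12.10 dB → 12.1 dB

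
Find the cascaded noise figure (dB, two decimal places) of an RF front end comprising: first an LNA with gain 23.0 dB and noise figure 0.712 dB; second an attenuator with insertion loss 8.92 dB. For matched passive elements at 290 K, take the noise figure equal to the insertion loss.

0.84 dB

Convert to linear (a loss of L dB is a gain of −L dB): F_i = 10^(NF_i/10), G_i = 10^(G_i,dB/10)
  Stage 1: F_1 = 10^(0.712/10) = 1.178, G_1 = 10^(23.0/10) = 199.5
  Stage 2: F_2 = 10^(8.92/10) = 7.798, G_2 = 10^(−8.92/10) = 0.1282
Friis cascade:
  F = 1.178 + (7.798 − 1)/199.5 = 1.212
NF = 10 log₁₀(1.212) = 0.84 dB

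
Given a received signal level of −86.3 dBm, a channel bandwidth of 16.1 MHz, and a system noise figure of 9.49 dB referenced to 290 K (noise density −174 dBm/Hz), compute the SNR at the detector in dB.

Noise floor: N = −174 + 10 log₁₀(B) + NF
10 log₁₀(1.61×10⁷) = 72.07 dB
N = −174 + 72.07 + 9.49 = −92.44 dBm
SNR = P_sig − N = −86.3 − (−92.44) = 6.14 dB → 6.1 dB

6.1 dB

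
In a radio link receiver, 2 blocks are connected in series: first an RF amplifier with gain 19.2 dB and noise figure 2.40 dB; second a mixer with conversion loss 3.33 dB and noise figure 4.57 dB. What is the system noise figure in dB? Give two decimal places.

2.46 dB

Convert to linear (a loss of L dB is a gain of −L dB): F_i = 10^(NF_i/10), G_i = 10^(G_i,dB/10)
  Stage 1: F_1 = 10^(2.40/10) = 1.738, G_1 = 10^(19.2/10) = 83.18
  Stage 2: F_2 = 10^(4.57/10) = 2.864, G_2 = 10^(−3.33/10) = 0.4645
Friis cascade:
  F = 1.738 + (2.864 − 1)/83.18 = 1.760
NF = 10 log₁₀(1.760) = 2.46 dB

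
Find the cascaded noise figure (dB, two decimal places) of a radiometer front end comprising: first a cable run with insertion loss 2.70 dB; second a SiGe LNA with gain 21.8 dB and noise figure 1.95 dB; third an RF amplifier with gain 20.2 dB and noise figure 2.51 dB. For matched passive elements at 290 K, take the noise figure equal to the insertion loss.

Convert to linear (a loss of L dB is a gain of −L dB): F_i = 10^(NF_i/10), G_i = 10^(G_i,dB/10)
  Stage 1: F_1 = 10^(2.70/10) = 1.862, G_1 = 10^(−2.70/10) = 0.5370
  Stage 2: F_2 = 10^(1.95/10) = 1.567, G_2 = 10^(21.8/10) = 151.4
  Stage 3: F_3 = 10^(2.51/10) = 1.782, G_3 = 10^(20.2/10) = 104.7
Friis cascade:
  F = 1.862 + (1.567 − 1)/0.5370 + (1.782 − 1)/81.28 = 2.927
NF = 10 log₁₀(2.927) = 4.66 dB

4.66 dB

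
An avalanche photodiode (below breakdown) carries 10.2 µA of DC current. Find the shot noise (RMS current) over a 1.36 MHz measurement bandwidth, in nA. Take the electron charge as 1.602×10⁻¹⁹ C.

I_n = √(2qI·B)
2qI·B = 2 × 1.602×10⁻¹⁹ × 1.02×10⁻⁵ × 1.36×10⁶ = 4.44×10⁻¹⁸ A²
I_n = √(4.44×10⁻¹⁸) = 2.11×10⁻⁹ A = 2.11 nA

2.11 nA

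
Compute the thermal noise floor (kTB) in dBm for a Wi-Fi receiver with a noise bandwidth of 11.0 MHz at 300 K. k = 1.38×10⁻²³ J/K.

P_n = kTB = 1.38×10⁻²³ × 300 × 1.10×10⁷ = 4.55×10⁻¹⁴ W
In dBm: 10 log₁₀(4.55×10⁻¹⁴ / 10⁻³) = −103.4 dBm

−103.4 dBm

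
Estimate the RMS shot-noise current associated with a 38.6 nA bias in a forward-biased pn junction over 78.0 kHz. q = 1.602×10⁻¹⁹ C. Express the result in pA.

I_n = √(2qI·B)
2qI·B = 2 × 1.602×10⁻¹⁹ × 3.86×10⁻⁸ × 7.80×10⁴ = 9.65×10⁻²² A²
I_n = √(9.65×10⁻²²) = 3.11×10⁻¹¹ A = 31.1 pA

31.1 pA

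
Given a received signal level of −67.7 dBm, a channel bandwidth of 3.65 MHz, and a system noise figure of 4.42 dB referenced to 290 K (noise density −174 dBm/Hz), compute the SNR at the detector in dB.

36.3 dB

Noise floor: N = −174 + 10 log₁₀(B) + NF
10 log₁₀(3.65×10⁶) = 65.62 dB
N = −174 + 65.62 + 4.42 = −103.96 dBm
SNR = P_sig − N = −67.7 − (−103.96) = 36.26 dB → 36.3 dB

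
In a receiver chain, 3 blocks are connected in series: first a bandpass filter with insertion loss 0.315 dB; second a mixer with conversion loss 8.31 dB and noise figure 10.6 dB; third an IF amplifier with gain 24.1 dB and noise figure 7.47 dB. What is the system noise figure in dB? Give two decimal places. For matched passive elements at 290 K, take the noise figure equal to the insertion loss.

16.60 dB

Convert to linear (a loss of L dB is a gain of −L dB): F_i = 10^(NF_i/10), G_i = 10^(G_i,dB/10)
  Stage 1: F_1 = 10^(0.315/10) = 1.075, G_1 = 10^(−0.315/10) = 0.9300
  Stage 2: F_2 = 10^(10.6/10) = 11.48, G_2 = 10^(−8.31/10) = 0.1476
  Stage 3: F_3 = 10^(7.47/10) = 5.585, G_3 = 10^(24.1/10) = 257.0
Friis cascade:
  F = 1.075 + (11.48 − 1)/0.9300 + (5.585 − 1)/0.1372 = 45.75
NF = 10 log₁₀(45.75) = 16.60 dB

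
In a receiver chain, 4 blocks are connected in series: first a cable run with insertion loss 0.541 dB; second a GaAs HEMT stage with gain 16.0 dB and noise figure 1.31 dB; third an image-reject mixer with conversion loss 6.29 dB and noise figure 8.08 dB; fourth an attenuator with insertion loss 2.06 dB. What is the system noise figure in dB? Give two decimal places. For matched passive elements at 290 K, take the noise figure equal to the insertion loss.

2.45 dB

Convert to linear (a loss of L dB is a gain of −L dB): F_i = 10^(NF_i/10), G_i = 10^(G_i,dB/10)
  Stage 1: F_1 = 10^(0.541/10) = 1.133, G_1 = 10^(−0.541/10) = 0.8829
  Stage 2: F_2 = 10^(1.31/10) = 1.352, G_2 = 10^(16.0/10) = 39.81
  Stage 3: F_3 = 10^(8.08/10) = 6.427, G_3 = 10^(−6.29/10) = 0.2350
  Stage 4: F_4 = 10^(2.06/10) = 1.607, G_4 = 10^(−2.06/10) = 0.6223
Friis cascade:
  F = 1.133 + (1.352 − 1)/0.8829 + (6.427 − 1)/35.15 + (1.607 − 1)/8.258 = 1.759
NF = 10 log₁₀(1.759) = 2.45 dB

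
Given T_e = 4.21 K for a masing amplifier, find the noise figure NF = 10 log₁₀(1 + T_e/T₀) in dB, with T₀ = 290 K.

0.063 dB

F = 1 + T_e/T₀ = 1 + 4.21/290 = 1.01452
NF = 10 log₁₀(1.01452) = 0.063 dB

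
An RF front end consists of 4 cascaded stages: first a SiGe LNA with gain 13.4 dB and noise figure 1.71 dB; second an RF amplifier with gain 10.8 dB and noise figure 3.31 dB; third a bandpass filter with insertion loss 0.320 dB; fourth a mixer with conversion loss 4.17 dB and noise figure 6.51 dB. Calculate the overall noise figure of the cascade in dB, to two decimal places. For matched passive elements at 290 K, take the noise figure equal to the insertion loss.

Convert to linear (a loss of L dB is a gain of −L dB): F_i = 10^(NF_i/10), G_i = 10^(G_i,dB/10)
  Stage 1: F_1 = 10^(1.71/10) = 1.483, G_1 = 10^(13.4/10) = 21.88
  Stage 2: F_2 = 10^(3.31/10) = 2.143, G_2 = 10^(10.8/10) = 12.02
  Stage 3: F_3 = 10^(0.320/10) = 1.076, G_3 = 10^(−0.320/10) = 0.9290
  Stage 4: F_4 = 10^(6.51/10) = 4.477, G_4 = 10^(−4.17/10) = 0.3828
Friis cascade:
  F = 1.483 + (2.143 − 1)/21.88 + (1.076 − 1)/263.0 + (4.477 − 1)/244.3 = 1.549
NF = 10 log₁₀(1.549) = 1.90 dB

1.90 dB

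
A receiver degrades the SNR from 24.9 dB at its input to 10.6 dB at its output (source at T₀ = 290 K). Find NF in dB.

14.3 dB

NF (dB) = SNR_in(dB) − SNR_out(dB) when the source is at T₀
NF = 24.9 − 10.6 = 14.3 dB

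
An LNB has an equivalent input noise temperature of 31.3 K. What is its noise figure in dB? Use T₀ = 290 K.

F = 1 + T_e/T₀ = 1 + 31.3/290 = 1.10793
NF = 10 log₁₀(1.10793) = 0.445 dB

0.445 dB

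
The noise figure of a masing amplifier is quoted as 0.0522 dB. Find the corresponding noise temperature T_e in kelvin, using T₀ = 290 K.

F = 10^(0.0522/10) = 1.01209
T_e = (F − 1)·T₀ = (1.01209 − 1) × 290 = 3.51 K

3.51 K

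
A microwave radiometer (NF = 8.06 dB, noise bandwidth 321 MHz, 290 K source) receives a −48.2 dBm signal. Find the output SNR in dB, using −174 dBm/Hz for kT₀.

Noise floor: N = −174 + 10 log₁₀(B) + NF
10 log₁₀(3.21×10⁸) = 85.07 dB
N = −174 + 85.07 + 8.06 = −80.87 dBm
SNR = P_sig − N = −48.2 − (−80.87) = 32.67 dB → 32.7 dB

32.7 dB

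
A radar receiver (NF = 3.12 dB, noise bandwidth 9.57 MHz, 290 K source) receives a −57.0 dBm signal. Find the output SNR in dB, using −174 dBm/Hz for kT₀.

Noise floor: N = −174 + 10 log₁₀(B) + NF
10 log₁₀(9.57×10⁶) = 69.81 dB
N = −174 + 69.81 + 3.12 = −101.07 dBm
SNR = P_sig − N = −57.0 − (−101.07) = 44.07 dB → 44.1 dB

44.1 dB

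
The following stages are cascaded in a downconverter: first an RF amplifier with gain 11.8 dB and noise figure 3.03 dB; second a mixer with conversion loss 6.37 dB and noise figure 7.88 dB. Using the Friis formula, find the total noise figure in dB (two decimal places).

3.71 dB

Convert to linear (a loss of L dB is a gain of −L dB): F_i = 10^(NF_i/10), G_i = 10^(G_i,dB/10)
  Stage 1: F_1 = 10^(3.03/10) = 2.009, G_1 = 10^(11.8/10) = 15.14
  Stage 2: F_2 = 10^(7.88/10) = 6.138, G_2 = 10^(−6.37/10) = 0.2307
Friis cascade:
  F = 2.009 + (6.138 − 1)/15.14 = 2.349
NF = 10 log₁₀(2.349) = 3.71 dB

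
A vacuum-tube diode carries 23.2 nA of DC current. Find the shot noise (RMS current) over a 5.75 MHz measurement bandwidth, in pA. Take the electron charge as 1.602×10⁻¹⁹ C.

I_n = √(2qI·B)
2qI·B = 2 × 1.602×10⁻¹⁹ × 2.32×10⁻⁸ × 5.75×10⁶ = 4.27×10⁻²⁰ A²
I_n = √(4.27×10⁻²⁰) = 2.07×10⁻¹⁰ A = 207 pA

207 pA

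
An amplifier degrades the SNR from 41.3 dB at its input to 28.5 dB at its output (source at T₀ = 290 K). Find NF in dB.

NF (dB) = SNR_in(dB) − SNR_out(dB) when the source is at T₀
NF = 41.3 − 28.5 = 12.8 dB

12.8 dB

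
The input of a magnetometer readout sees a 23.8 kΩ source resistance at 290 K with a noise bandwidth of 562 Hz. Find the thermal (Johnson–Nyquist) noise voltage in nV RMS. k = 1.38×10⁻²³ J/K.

463 nV

V_n = √(4kTRB)
4kTRB = 4 × 1.38×10⁻²³ × 290 × 2.38×10⁴ × 5.62×10² = 2.14×10⁻¹³ V²
V_n = √(2.14×10⁻¹³) = 4.63×10⁻⁷ V = 463 nV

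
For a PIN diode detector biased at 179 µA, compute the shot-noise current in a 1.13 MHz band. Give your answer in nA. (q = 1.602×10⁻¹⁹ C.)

I_n = √(2qI·B)
2qI·B = 2 × 1.602×10⁻¹⁹ × 1.79×10⁻⁴ × 1.13×10⁶ = 6.48×10⁻¹⁷ A²
I_n = √(6.48×10⁻¹⁷) = 8.05×10⁻⁹ A = 8.05 nA

8.05 nA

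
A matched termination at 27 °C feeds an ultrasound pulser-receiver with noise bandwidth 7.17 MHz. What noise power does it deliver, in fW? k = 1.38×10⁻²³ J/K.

29.7 fW

T = 27 °C + 273.15 = 300.15 K
P_n = kTB = 1.38×10⁻²³ × 300.15 × 7.17×10⁶ = 2.97×10⁻¹⁴ W = 29.7 fW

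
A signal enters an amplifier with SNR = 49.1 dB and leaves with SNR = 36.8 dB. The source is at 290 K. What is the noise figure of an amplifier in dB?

NF (dB) = SNR_in(dB) − SNR_out(dB) when the source is at T₀
NF = 49.1 − 36.8 = 12.3 dB

12.3 dB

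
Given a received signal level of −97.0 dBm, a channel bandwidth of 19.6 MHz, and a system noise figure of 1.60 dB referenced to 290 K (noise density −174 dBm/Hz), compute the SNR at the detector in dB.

2.5 dB

Noise floor: N = −174 + 10 log₁₀(B) + NF
10 log₁₀(1.96×10⁷) = 72.92 dB
N = −174 + 72.92 + 1.60 = −99.48 dBm
SNR = P_sig − N = −97.0 − (−99.48) = 2.48 dB → 2.5 dB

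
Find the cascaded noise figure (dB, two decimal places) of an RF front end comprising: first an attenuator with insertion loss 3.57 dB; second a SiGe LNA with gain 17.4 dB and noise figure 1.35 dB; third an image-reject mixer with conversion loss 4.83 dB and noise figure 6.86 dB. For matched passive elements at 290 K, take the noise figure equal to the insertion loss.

Convert to linear (a loss of L dB is a gain of −L dB): F_i = 10^(NF_i/10), G_i = 10^(G_i,dB/10)
  Stage 1: F_1 = 10^(3.57/10) = 2.275, G_1 = 10^(−3.57/10) = 0.4395
  Stage 2: F_2 = 10^(1.35/10) = 1.365, G_2 = 10^(17.4/10) = 54.95
  Stage 3: F_3 = 10^(6.86/10) = 4.853, G_3 = 10^(−4.83/10) = 0.3289
Friis cascade:
  F = 2.275 + (1.365 − 1)/0.4395 + (4.853 − 1)/24.15 = 3.264
NF = 10 log₁₀(3.264) = 5.14 dB

5.14 dB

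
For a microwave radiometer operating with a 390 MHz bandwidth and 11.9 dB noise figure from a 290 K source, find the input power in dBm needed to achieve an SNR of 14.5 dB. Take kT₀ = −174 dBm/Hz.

Sensitivity = −174 + 10 log₁₀(B) + NF + SNR_min
= −174 + 85.91 + 11.9 + 14.5
= −61.69 dBm → −61.7 dBm

−61.7 dBm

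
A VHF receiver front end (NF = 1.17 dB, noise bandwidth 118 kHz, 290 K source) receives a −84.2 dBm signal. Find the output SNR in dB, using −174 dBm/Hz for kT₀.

Noise floor: N = −174 + 10 log₁₀(B) + NF
10 log₁₀(1.18×10⁵) = 50.72 dB
N = −174 + 50.72 + 1.17 = −122.11 dBm
SNR = P_sig − N = −84.2 − (−122.11) = 37.91 dB → 37.9 dB

37.9 dB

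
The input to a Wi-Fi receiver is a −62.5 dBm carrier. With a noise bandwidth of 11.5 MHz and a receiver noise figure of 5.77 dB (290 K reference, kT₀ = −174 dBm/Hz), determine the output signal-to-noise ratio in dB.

35.1 dB

Noise floor: N = −174 + 10 log₁₀(B) + NF
10 log₁₀(1.15×10⁷) = 70.61 dB
N = −174 + 70.61 + 5.77 = −97.62 dBm
SNR = P_sig − N = −62.5 − (−97.62) = 35.12 dB → 35.1 dB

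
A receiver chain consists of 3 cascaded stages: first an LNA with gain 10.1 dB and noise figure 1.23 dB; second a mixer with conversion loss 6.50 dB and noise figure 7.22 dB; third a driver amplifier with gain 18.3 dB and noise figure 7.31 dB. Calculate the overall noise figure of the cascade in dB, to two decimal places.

Convert to linear (a loss of L dB is a gain of −L dB): F_i = 10^(NF_i/10), G_i = 10^(G_i,dB/10)
  Stage 1: F_1 = 10^(1.23/10) = 1.327, G_1 = 10^(10.1/10) = 10.23
  Stage 2: F_2 = 10^(7.22/10) = 5.272, G_2 = 10^(−6.50/10) = 0.2239
  Stage 3: F_3 = 10^(7.31/10) = 5.383, G_3 = 10^(18.3/10) = 67.61
Friis cascade:
  F = 1.327 + (5.272 − 1)/10.23 + (5.383 − 1)/2.291 = 3.658
NF = 10 log₁₀(3.658) = 5.63 dB

5.63 dB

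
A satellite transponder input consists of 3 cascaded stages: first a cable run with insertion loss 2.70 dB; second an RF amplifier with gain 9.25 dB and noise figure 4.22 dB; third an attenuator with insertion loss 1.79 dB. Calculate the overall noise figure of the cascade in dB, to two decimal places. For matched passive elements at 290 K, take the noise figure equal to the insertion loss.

Convert to linear (a loss of L dB is a gain of −L dB): F_i = 10^(NF_i/10), G_i = 10^(G_i,dB/10)
  Stage 1: F_1 = 10^(2.70/10) = 1.862, G_1 = 10^(−2.70/10) = 0.5370
  Stage 2: F_2 = 10^(4.22/10) = 2.642, G_2 = 10^(9.25/10) = 8.414
  Stage 3: F_3 = 10^(1.79/10) = 1.510, G_3 = 10^(−1.79/10) = 0.6622
Friis cascade:
  F = 1.862 + (2.642 − 1)/0.5370 + (1.510 − 1)/4.519 = 5.033
NF = 10 log₁₀(5.033) = 7.02 dB

7.02 dB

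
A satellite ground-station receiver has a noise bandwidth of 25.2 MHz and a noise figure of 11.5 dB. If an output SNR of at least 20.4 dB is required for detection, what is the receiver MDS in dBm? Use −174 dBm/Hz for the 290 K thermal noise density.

−68.1 dBm

Sensitivity = −174 + 10 log₁₀(B) + NF + SNR_min
= −174 + 74.01 + 11.5 + 20.4
= −68.09 dBm → −68.1 dBm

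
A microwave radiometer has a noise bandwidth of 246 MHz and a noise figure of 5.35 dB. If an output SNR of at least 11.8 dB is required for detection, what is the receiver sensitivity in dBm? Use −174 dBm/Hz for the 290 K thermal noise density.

−72.9 dBm

Sensitivity = −174 + 10 log₁₀(B) + NF + SNR_min
= −174 + 83.91 + 5.35 + 11.8
= −72.94 dBm → −72.9 dBm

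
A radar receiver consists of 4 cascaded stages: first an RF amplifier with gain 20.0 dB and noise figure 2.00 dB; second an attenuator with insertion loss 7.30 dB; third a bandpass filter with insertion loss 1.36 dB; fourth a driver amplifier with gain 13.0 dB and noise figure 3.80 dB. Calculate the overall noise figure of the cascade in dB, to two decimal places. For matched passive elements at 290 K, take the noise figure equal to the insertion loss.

Convert to linear (a loss of L dB is a gain of −L dB): F_i = 10^(NF_i/10), G_i = 10^(G_i,dB/10)
  Stage 1: F_1 = 10^(2.00/10) = 1.585, G_1 = 10^(20.0/10) = 100.0
  Stage 2: F_2 = 10^(7.30/10) = 5.370, G_2 = 10^(−7.30/10) = 0.1862
  Stage 3: F_3 = 10^(1.36/10) = 1.368, G_3 = 10^(−1.36/10) = 0.7311
  Stage 4: F_4 = 10^(3.80/10) = 2.399, G_4 = 10^(13.0/10) = 19.95
Friis cascade:
  F = 1.585 + (5.370 − 1)/100.0 + (1.368 − 1)/18.62 + (2.399 − 1)/13.61 = 1.751
NF = 10 log₁₀(1.751) = 2.43 dB

2.43 dB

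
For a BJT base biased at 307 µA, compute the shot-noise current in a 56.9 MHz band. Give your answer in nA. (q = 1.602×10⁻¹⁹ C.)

I_n = √(2qI·B)
2qI·B = 2 × 1.602×10⁻¹⁹ × 3.07×10⁻⁴ × 5.69×10⁷ = 5.60×10⁻¹⁵ A²
I_n = √(5.60×10⁻¹⁵) = 7.48×10⁻⁸ A = 74.8 nA

74.8 nA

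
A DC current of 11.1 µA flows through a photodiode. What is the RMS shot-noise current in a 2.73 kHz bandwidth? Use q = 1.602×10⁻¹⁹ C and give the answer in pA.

98.5 pA

I_n = √(2qI·B)
2qI·B = 2 × 1.602×10⁻¹⁹ × 1.11×10⁻⁵ × 2.73×10³ = 9.71×10⁻²¹ A²
I_n = √(9.71×10⁻²¹) = 9.85×10⁻¹¹ A = 98.5 pA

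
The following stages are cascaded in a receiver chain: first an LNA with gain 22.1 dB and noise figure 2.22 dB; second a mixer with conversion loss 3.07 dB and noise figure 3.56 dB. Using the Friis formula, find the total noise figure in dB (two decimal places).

2.24 dB

Convert to linear (a loss of L dB is a gain of −L dB): F_i = 10^(NF_i/10), G_i = 10^(G_i,dB/10)
  Stage 1: F_1 = 10^(2.22/10) = 1.667, G_1 = 10^(22.1/10) = 162.2
  Stage 2: F_2 = 10^(3.56/10) = 2.270, G_2 = 10^(−3.07/10) = 0.4932
Friis cascade:
  F = 1.667 + (2.270 − 1)/162.2 = 1.675
NF = 10 log₁₀(1.675) = 2.24 dB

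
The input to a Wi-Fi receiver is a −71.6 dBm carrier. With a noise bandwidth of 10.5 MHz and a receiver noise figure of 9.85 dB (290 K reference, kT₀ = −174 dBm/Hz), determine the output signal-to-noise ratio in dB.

22.3 dB

Noise floor: N = −174 + 10 log₁₀(B) + NF
10 log₁₀(1.05×10⁷) = 70.21 dB
N = −174 + 70.21 + 9.85 = −93.94 dBm
SNR = P_sig − N = −71.6 − (−93.94) = 22.34 dB → 22.3 dB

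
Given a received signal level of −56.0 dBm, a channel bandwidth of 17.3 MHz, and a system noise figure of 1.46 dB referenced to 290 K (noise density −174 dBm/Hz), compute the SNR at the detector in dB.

44.2 dB

Noise floor: N = −174 + 10 log₁₀(B) + NF
10 log₁₀(1.73×10⁷) = 72.38 dB
N = −174 + 72.38 + 1.46 = −100.16 dBm
SNR = P_sig − N = −56.0 − (−100.16) = 44.16 dB → 44.2 dB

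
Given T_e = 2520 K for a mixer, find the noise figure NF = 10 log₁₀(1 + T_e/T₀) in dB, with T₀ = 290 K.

9.86 dB

F = 1 + T_e/T₀ = 1 + 2520/290 = 9.68966
NF = 10 log₁₀(9.68966) = 9.86 dB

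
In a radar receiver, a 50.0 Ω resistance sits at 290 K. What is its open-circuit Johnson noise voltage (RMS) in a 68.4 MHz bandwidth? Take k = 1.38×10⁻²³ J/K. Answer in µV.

V_n = √(4kTRB)
4kTRB = 4 × 1.38×10⁻²³ × 290 × 5.00×10¹ × 6.84×10⁷ = 5.47×10⁻¹¹ V²
V_n = √(5.47×10⁻¹¹) = 7.40×10⁻⁶ V = 7.40 µV

7.40 µV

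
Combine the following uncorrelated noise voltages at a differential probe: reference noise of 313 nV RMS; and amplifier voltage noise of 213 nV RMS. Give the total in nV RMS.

Uncorrelated sources add in power (mean-square): V_tot = √(ΣV_i²)
V_tot = √[(3.13×10⁻⁷)² + (2.13×10⁻⁷)²] = 3.79×10⁻⁷ V = 379 nV

379 nV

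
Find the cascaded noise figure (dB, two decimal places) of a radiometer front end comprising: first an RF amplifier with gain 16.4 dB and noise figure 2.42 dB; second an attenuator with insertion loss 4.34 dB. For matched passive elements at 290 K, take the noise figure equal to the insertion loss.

Convert to linear (a loss of L dB is a gain of −L dB): F_i = 10^(NF_i/10), G_i = 10^(G_i,dB/10)
  Stage 1: F_1 = 10^(2.42/10) = 1.746, G_1 = 10^(16.4/10) = 43.65
  Stage 2: F_2 = 10^(4.34/10) = 2.716, G_2 = 10^(−4.34/10) = 0.3681
Friis cascade:
  F = 1.746 + (2.716 − 1)/43.65 = 1.785
NF = 10 log₁₀(1.785) = 2.52 dB

2.52 dB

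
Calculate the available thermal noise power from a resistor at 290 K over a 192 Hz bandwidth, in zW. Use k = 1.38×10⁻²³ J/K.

P_n = kTB = 1.38×10⁻²³ × 290 × 1.92×10² = 7.68×10⁻¹⁹ W = 768 zW

768 zW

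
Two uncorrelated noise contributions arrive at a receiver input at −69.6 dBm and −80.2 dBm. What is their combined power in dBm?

−69.2 dBm

Convert to linear, add, convert back:
P₁ = 1.10×10⁻¹⁰ W, P₂ = 9.55×10⁻¹² W
P_tot = 1.19×10⁻¹⁰ W → 10 log₁₀(P_tot / 10⁻³) = −69.2 dBm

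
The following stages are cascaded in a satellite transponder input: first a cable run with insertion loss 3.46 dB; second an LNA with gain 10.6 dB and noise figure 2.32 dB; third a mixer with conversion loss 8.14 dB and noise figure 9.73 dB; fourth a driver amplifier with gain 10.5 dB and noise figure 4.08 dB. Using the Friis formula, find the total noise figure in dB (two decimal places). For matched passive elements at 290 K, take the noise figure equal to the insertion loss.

Convert to linear (a loss of L dB is a gain of −L dB): F_i = 10^(NF_i/10), G_i = 10^(G_i,dB/10)
  Stage 1: F_1 = 10^(3.46/10) = 2.218, G_1 = 10^(−3.46/10) = 0.4508
  Stage 2: F_2 = 10^(2.32/10) = 1.706, G_2 = 10^(10.6/10) = 11.48
  Stage 3: F_3 = 10^(9.73/10) = 9.397, G_3 = 10^(−8.14/10) = 0.1535
  Stage 4: F_4 = 10^(4.08/10) = 2.559, G_4 = 10^(10.5/10) = 11.22
Friis cascade:
  F = 2.218 + (1.706 − 1)/0.4508 + (9.397 − 1)/5.176 + (2.559 − 1)/0.7943 = 7.369
NF = 10 log₁₀(7.369) = 8.67 dB

8.67 dB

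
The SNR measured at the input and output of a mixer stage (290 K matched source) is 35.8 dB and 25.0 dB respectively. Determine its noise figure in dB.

NF (dB) = SNR_in(dB) − SNR_out(dB) when the source is at T₀
NF = 35.8 − 25.0 = 10.8 dB

10.8 dB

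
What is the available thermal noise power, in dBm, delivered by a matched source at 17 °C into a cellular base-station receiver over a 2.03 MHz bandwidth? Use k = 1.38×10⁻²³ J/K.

−110.9 dBm

T = 17 °C + 273.15 = 290.15 K
P_n = kTB = 1.38×10⁻²³ × 290.15 × 2.03×10⁶ = 8.13×10⁻¹⁵ W
In dBm: 10 log₁₀(8.13×10⁻¹⁵ / 10⁻³) = −110.9 dBm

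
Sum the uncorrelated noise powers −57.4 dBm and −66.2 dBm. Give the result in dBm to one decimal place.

Convert to linear, add, convert back:
P₁ = 1.82×10⁻⁹ W, P₂ = 2.40×10⁻¹⁰ W
P_tot = 2.06×10⁻⁹ W → 10 log₁₀(P_tot / 10⁻³) = −56.9 dBm

−56.9 dBm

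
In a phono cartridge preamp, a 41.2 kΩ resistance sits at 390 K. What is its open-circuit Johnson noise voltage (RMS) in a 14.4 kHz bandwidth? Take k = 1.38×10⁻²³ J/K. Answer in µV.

3.57 µV

V_n = √(4kTRB)
4kTRB = 4 × 1.38×10⁻²³ × 390 × 4.12×10⁴ × 1.44×10⁴ = 1.28×10⁻¹¹ V²
V_n = √(1.28×10⁻¹¹) = 3.57×10⁻⁶ V = 3.57 µV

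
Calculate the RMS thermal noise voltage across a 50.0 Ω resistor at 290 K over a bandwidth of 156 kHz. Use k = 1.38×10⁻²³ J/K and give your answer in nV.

353 nV

V_n = √(4kTRB)
4kTRB = 4 × 1.38×10⁻²³ × 290 × 5.00×10¹ × 1.56×10⁵ = 1.25×10⁻¹³ V²
V_n = √(1.25×10⁻¹³) = 3.53×10⁻⁷ V = 353 nV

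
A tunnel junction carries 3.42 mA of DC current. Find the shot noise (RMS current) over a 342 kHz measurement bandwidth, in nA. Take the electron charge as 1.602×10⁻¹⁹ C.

19.4 nA

I_n = √(2qI·B)
2qI·B = 2 × 1.602×10⁻¹⁹ × 3.42×10⁻³ × 3.42×10⁵ = 3.75×10⁻¹⁶ A²
I_n = √(3.75×10⁻¹⁶) = 1.94×10⁻⁸ A = 19.4 nA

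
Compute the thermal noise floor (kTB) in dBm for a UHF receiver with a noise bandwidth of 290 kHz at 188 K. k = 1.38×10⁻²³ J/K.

P_n = kTB = 1.38×10⁻²³ × 188 × 2.90×10⁵ = 7.52×10⁻¹⁶ W
In dBm: 10 log₁₀(7.52×10⁻¹⁶ / 10⁻³) = −121.2 dBm

−121.2 dBm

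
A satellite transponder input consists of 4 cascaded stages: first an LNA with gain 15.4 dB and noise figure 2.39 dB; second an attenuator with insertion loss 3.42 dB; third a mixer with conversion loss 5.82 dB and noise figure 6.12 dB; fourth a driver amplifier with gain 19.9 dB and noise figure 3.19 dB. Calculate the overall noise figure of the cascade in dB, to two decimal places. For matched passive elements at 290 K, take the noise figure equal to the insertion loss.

Convert to linear (a loss of L dB is a gain of −L dB): F_i = 10^(NF_i/10), G_i = 10^(G_i,dB/10)
  Stage 1: F_1 = 10^(2.39/10) = 1.734, G_1 = 10^(15.4/10) = 34.67
  Stage 2: F_2 = 10^(3.42/10) = 2.198, G_2 = 10^(−3.42/10) = 0.4550
  Stage 3: F_3 = 10^(6.12/10) = 4.093, G_3 = 10^(−5.82/10) = 0.2618
  Stage 4: F_4 = 10^(3.19/10) = 2.084, G_4 = 10^(19.9/10) = 97.72
Friis cascade:
  F = 1.734 + (2.198 − 1)/34.67 + (4.093 − 1)/15.78 + (2.084 − 1)/4.130 = 2.227
NF = 10 log₁₀(2.227) = 3.48 dB

3.48 dB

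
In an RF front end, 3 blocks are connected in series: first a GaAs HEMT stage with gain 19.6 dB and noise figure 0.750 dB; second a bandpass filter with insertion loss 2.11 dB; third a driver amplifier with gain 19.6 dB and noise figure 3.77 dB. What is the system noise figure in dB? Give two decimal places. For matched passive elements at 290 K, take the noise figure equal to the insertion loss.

Convert to linear (a loss of L dB is a gain of −L dB): F_i = 10^(NF_i/10), G_i = 10^(G_i,dB/10)
  Stage 1: F_1 = 10^(0.750/10) = 1.189, G_1 = 10^(19.6/10) = 91.20
  Stage 2: F_2 = 10^(2.11/10) = 1.626, G_2 = 10^(−2.11/10) = 0.6152
  Stage 3: F_3 = 10^(3.77/10) = 2.382, G_3 = 10^(19.6/10) = 91.20
Friis cascade:
  F = 1.189 + (1.626 − 1)/91.20 + (2.382 − 1)/56.10 = 1.220
NF = 10 log₁₀(1.220) = 0.86 dB

0.86 dB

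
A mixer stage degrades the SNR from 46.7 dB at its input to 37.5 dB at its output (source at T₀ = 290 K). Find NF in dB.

9.2 dB

NF (dB) = SNR_in(dB) − SNR_out(dB) when the source is at T₀
NF = 46.7 − 37.5 = 9.2 dB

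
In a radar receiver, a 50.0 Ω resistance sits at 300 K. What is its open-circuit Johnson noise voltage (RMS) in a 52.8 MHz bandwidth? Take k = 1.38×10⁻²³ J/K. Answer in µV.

V_n = √(4kTRB)
4kTRB = 4 × 1.38×10⁻²³ × 300 × 5.00×10¹ × 5.28×10⁷ = 4.37×10⁻¹¹ V²
V_n = √(4.37×10⁻¹¹) = 6.61×10⁻⁶ V = 6.61 µV

6.61 µV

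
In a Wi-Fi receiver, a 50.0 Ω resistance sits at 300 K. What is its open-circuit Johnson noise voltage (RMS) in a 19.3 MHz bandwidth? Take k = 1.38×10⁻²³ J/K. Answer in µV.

V_n = √(4kTRB)
4kTRB = 4 × 1.38×10⁻²³ × 300 × 5.00×10¹ × 1.93×10⁷ = 1.60×10⁻¹¹ V²
V_n = √(1.60×10⁻¹¹) = 4.00×10⁻⁶ V = 4.00 µV

4.00 µV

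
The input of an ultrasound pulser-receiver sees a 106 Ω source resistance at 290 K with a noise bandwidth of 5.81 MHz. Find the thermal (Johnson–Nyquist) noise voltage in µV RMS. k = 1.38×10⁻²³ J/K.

3.14 µV

V_n = √(4kTRB)
4kTRB = 4 × 1.38×10⁻²³ × 290 × 1.06×10² × 5.81×10⁶ = 9.86×10⁻¹² V²
V_n = √(9.86×10⁻¹²) = 3.14×10⁻⁶ V = 3.14 µV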